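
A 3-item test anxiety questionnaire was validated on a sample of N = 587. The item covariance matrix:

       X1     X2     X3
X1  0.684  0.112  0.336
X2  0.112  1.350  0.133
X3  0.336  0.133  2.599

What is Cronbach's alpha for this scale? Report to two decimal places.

α = 0.30

Σσᵢ² = 0.684 + 1.350 + 2.599 = 4.633
Sum of the distinct covariances = 0.581
σ²_T = 4.633 + 2 × 0.581 = 5.795
α = (k/(k−1))·(1 − Σσᵢ²/σ²_T) = (3/2)·(1 − 4.633/5.795) = 0.30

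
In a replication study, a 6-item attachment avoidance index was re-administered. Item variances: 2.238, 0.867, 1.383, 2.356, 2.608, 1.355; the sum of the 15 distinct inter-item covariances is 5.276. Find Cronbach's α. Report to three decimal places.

α = 0.593

Σσ²ᵢ = 2.238 + 0.867 + 1.383 + 2.356 + 2.608 + 1.355 = 10.807
Sum of distinct covariances = 5.276
σ²_T = Σσ²ᵢ + 2·Σcov = 10.807 + 2 × 5.276 = 21.359
α = (6/5)·(1 − 10.807/21.359) = 0.593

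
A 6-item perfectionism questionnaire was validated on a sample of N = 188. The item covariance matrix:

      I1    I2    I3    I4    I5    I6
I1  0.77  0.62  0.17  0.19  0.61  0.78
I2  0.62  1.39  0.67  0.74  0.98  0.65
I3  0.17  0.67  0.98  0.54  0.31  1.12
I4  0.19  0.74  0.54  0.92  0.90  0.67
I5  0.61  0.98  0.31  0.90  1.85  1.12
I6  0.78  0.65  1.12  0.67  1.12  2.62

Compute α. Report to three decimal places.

Σσ²ᵢ = 0.77 + 1.39 + 0.98 + 0.92 + 1.85 + 2.62 = 8.53
Σ_{i<j} σ_ij = 10.07
total variance = 8.53 + 2 × 10.07 = 28.67
α = (k/(k−1))·(1 − Σσ²ᵢ/total variance) = (6/5)·(1 − 8.53/28.67) = 0.843

α = 0.843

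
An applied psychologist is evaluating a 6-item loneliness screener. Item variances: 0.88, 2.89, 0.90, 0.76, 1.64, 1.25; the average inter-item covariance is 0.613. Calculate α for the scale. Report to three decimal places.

ΣVar(i) = 0.88 + 2.89 + 0.90 + 0.76 + 1.64 + 1.25 = 8.32
Sum of the 15 distinct covariances = 15 × 0.613 = 9.195
Var(T) = ΣVar(i) + 2·Σcov = 8.32 + 2 × 9.195 = 26.710
α = (6/5)·(1 − 8.32/26.710) = 0.826

α = 0.826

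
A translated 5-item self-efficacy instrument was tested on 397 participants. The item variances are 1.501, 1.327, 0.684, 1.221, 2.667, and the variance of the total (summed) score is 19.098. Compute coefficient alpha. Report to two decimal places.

ΣVar(i) = 1.501 + 1.327 + 0.684 + 1.221 + 2.667 = 7.400
α = (k/(k−1))·(1 − ΣVar(i)/total variance) = (5/4)·(1 − 7.400/19.098) = 0.77

coefficient alpha = 0.77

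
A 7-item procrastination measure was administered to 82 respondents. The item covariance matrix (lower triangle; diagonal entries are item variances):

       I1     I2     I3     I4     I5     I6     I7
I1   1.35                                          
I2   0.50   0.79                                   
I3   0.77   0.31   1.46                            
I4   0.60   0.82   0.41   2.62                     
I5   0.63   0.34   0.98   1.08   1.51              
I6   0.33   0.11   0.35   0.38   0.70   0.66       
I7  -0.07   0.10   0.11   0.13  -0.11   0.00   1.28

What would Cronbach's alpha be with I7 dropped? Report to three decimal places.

Cronbach's alpha = 0.797

Remaining items: I1, I2, I3, I4, I5, I6 (k = 6).
Σσ²ᵢ = 1.35 + 0.79 + 1.46 + 2.62 + 1.51 + 0.66 = 8.39
Var(T) = 8.39 + 2 × 8.31 = 25.01
α (item deleted) = (6/5)·(1 − 8.39/25.01) = 0.797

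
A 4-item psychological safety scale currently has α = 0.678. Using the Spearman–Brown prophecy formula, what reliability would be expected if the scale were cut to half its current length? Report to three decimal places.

predicted reliability = 0.513

Length factor m = 1/2
α' = m·α / (1 − (1−m)·α)
   = 1/2 × 0.678 / (1 − (1 − 1/2) × 0.678)
   = 0.3390 / 0.6610 = 0.513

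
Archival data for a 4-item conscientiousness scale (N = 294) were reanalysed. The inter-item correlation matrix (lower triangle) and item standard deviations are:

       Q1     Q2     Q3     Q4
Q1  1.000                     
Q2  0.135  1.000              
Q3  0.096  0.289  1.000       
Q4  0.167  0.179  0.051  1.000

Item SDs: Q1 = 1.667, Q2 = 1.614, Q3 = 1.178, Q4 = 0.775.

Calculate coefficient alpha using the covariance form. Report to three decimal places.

α = 0.401

Σσ²ᵢ = 1.667² + 1.614² + 1.178² + 0.775² = 7.3722
Covariances σ_ij = r_ij · s_i · s_j:
  σ(Q1,Q2) = 0.135 × 1.667 × 1.614 = 0.3632
  σ(Q1,Q3) = 0.096 × 1.667 × 1.178 = 0.1885
  σ(Q1,Q4) = 0.167 × 1.667 × 0.775 = 0.2158
  σ(Q2,Q3) = 0.289 × 1.614 × 1.178 = 0.5495
  σ(Q2,Q4) = 0.179 × 1.614 × 0.775 = 0.2239
  σ(Q3,Q4) = 0.051 × 1.178 × 0.775 = 0.0466
σ²_T = Σσ²ᵢ + 2·Σσ_ij = 7.3722 + 2 × 1.5875 = 10.5472
α = (4/3)·(1 − 7.3722/10.5472) = 0.401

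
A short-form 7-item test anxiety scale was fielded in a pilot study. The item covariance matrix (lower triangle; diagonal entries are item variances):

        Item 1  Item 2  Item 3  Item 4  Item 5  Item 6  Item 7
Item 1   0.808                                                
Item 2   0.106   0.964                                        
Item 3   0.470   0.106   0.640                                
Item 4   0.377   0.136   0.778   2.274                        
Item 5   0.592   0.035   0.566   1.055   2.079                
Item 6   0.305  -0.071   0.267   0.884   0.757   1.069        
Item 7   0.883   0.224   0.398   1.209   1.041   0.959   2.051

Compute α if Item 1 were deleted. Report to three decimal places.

Remaining items: Item 2, Item 3, Item 4, Item 5, Item 6, Item 7 (k = 6).
Σσᵢ² = 0.964 + 0.640 + 2.274 + 2.079 + 1.069 + 2.051 = 9.077
σ²_total = 9.077 + 2 × 8.344 = 25.765
α (item deleted) = (6/5)·(1 − 9.077/25.765) = 0.777

α = 0.777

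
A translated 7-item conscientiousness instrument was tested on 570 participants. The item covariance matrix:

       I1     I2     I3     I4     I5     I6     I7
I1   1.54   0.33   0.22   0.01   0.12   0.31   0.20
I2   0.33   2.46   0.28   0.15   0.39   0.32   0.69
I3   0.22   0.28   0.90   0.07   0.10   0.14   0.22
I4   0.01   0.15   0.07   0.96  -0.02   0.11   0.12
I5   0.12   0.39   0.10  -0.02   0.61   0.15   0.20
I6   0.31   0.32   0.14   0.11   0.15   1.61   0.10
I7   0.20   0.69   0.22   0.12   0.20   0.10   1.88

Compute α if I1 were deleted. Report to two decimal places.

α = 0.50

Remaining items: I2, I3, I4, I5, I6, I7 (k = 6).
Σσ²ᵢ = 2.46 + 0.90 + 0.96 + 0.61 + 1.61 + 1.88 = 8.42
Var(T) = 8.42 + 2 × 3.02 = 14.46
α (item deleted) = (6/5)·(1 − 8.42/14.46) = 0.50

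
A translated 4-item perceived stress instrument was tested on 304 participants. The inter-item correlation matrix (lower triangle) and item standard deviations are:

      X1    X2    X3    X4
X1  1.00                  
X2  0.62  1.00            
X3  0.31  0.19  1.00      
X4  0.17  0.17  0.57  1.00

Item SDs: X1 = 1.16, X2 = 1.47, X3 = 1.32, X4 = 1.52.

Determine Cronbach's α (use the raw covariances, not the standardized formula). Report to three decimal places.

Σσ²ᵢ = 1.16² + 1.47² + 1.32² + 1.52² = 7.5593
Covariances σ_ij = r_ij · s_i · s_j:
  σ(X1,X2) = 0.62 × 1.16 × 1.47 = 1.0572
  σ(X1,X3) = 0.31 × 1.16 × 1.32 = 0.4747
  σ(X1,X4) = 0.17 × 1.16 × 1.52 = 0.2997
  σ(X2,X3) = 0.19 × 1.47 × 1.32 = 0.3687
  σ(X2,X4) = 0.17 × 1.47 × 1.52 = 0.3798
  σ(X3,X4) = 0.57 × 1.32 × 1.52 = 1.1436
σ²_T = Σσ²ᵢ + 2·Σσ_ij = 7.5593 + 2 × 3.7237 = 15.0067
α = (4/3)·(1 − 7.5593/15.0067) = 0.662

α = 0.662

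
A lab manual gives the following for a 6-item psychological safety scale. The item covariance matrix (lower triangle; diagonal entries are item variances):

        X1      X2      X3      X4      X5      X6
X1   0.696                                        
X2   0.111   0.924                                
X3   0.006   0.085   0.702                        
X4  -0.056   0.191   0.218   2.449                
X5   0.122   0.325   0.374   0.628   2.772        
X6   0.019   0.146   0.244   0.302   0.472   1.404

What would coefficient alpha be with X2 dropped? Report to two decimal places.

Remaining items: X1, X3, X4, X5, X6 (k = 5).
ΣVar(i) = 0.696 + 0.702 + 2.449 + 2.772 + 1.404 = 8.023
σ²_T = 8.023 + 2 × 2.329 = 12.681
α (item deleted) = (5/4)·(1 − 8.023/12.681) = 0.46

α = 0.46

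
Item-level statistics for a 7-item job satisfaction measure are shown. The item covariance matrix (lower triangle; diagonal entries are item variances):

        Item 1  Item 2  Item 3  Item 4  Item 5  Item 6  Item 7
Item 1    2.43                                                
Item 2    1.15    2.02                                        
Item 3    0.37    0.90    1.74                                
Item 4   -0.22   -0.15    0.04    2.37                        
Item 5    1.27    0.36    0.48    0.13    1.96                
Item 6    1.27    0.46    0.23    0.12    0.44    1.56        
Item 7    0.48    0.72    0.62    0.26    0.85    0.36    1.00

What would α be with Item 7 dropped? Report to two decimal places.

α = 0.64

Remaining items: Item 1, Item 2, Item 3, Item 4, Item 5, Item 6 (k = 6).
sum of item variances = 2.43 + 2.02 + 1.74 + 2.37 + 1.96 + 1.56 = 12.08
Var(T) = 12.08 + 2 × 6.85 = 25.78
α (item deleted) = (6/5)·(1 − 12.08/25.78) = 0.64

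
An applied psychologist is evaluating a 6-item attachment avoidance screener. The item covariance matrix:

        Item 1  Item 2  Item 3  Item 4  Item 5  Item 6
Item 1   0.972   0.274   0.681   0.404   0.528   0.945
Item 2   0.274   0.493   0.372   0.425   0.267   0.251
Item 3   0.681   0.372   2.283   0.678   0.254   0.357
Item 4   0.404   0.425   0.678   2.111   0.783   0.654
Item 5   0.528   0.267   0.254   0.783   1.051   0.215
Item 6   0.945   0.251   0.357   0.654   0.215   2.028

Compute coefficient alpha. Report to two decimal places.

sum of item variances = 0.972 + 0.493 + 2.283 + 2.111 + 1.051 + 2.028 = 8.938
Sum of off-diagonal covariances = 7.088
total variance = 8.938 + 2 × 7.088 = 23.114
α = (k/(k−1))·(1 − sum of item variances/total variance) = (6/5)·(1 − 8.938/23.114) = 0.74

α = 0.74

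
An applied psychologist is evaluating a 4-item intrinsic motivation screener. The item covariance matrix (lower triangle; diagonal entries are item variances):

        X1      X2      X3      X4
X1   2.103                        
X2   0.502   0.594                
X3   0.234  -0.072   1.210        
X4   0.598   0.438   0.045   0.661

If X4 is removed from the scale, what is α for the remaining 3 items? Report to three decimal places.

Remaining items: X1, X2, X3 (k = 3).
Σσ²ᵢ = 2.103 + 0.594 + 1.210 = 3.907
total variance = 3.907 + 2 × 0.664 = 5.235
α (item deleted) = (3/2)·(1 − 3.907/5.235) = 0.381

α = 0.381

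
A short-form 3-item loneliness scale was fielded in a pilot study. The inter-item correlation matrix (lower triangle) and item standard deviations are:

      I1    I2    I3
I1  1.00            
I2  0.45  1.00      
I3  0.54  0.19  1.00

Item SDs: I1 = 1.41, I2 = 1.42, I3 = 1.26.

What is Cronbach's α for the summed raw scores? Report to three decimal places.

Cronbach's α = 0.661

Σσ²ᵢ = 1.41² + 1.42² + 1.26² = 5.5921
Covariances σ_ij = r_ij · s_i · s_j:
  σ(I1,I2) = 0.45 × 1.41 × 1.42 = 0.9010
  σ(I1,I3) = 0.54 × 1.41 × 1.26 = 0.9594
  σ(I2,I3) = 0.19 × 1.42 × 1.26 = 0.3399
σ²_T = Σσ²ᵢ + 2·Σσ_ij = 5.5921 + 2 × 2.2003 = 9.9927
α = (3/2)·(1 − 5.5921/9.9927) = 0.661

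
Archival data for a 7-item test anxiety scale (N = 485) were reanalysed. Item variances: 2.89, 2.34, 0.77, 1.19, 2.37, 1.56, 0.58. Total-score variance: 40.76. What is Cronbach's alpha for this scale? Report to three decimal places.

α = 0.832

Σσ²ᵢ = 2.89 + 2.34 + 0.77 + 1.19 + 2.37 + 1.56 + 0.58 = 11.70
α = (k/(k−1))·(1 − Σσ²ᵢ/σ²_total) = (7/6)·(1 − 11.70/40.76) = 0.832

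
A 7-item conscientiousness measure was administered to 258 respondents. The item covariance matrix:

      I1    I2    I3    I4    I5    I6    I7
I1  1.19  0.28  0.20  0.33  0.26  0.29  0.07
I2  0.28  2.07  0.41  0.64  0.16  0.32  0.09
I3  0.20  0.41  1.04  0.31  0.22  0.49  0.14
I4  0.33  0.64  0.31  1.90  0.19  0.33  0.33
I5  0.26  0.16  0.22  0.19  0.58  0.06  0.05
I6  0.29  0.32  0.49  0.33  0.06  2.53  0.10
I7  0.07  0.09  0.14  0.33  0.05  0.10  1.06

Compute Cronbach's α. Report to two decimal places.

α = 0.59

Σσᵢ² = 1.19 + 2.07 + 1.04 + 1.90 + 0.58 + 2.53 + 1.06 = 10.37
Σ_{i<j} σ_ij = 5.27
Var(T) = 10.37 + 2 × 5.27 = 20.91
α = (k/(k−1))·(1 − Σσᵢ²/Var(T)) = (7/6)·(1 − 10.37/20.91) = 0.59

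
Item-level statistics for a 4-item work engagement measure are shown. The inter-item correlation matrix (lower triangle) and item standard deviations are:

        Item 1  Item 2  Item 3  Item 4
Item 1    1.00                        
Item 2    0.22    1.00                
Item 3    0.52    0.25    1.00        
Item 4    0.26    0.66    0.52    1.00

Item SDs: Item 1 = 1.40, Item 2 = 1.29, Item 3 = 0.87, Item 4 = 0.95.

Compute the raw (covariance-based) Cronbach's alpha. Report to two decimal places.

Σσ²ᵢ = 1.40² + 1.29² + 0.87² + 0.95² = 5.2835
Covariances σ_ij = r_ij · s_i · s_j:
  σ(Item 1,Item 2) = 0.22 × 1.40 × 1.29 = 0.3973
  σ(Item 1,Item 3) = 0.52 × 1.40 × 0.87 = 0.6334
  σ(Item 1,Item 4) = 0.26 × 1.40 × 0.95 = 0.3458
  σ(Item 2,Item 3) = 0.25 × 1.29 × 0.87 = 0.2806
  σ(Item 2,Item 4) = 0.66 × 1.29 × 0.95 = 0.8088
  σ(Item 3,Item 4) = 0.52 × 0.87 × 0.95 = 0.4298
σ²_T = Σσ²ᵢ + 2·Σσ_ij = 5.2835 + 2 × 2.8957 = 11.0749
α = (4/3)·(1 − 5.2835/11.0749) = 0.70

α = 0.70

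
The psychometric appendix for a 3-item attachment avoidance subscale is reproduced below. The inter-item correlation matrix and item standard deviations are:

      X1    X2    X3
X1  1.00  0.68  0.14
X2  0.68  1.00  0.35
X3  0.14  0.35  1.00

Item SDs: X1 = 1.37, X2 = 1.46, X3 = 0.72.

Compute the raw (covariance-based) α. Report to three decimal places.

Σσ²ᵢ = 1.37² + 1.46² + 0.72² = 4.5269
Covariances σ_ij = r_ij · s_i · s_j:
  σ(X1,X2) = 0.68 × 1.37 × 1.46 = 1.3601
  σ(X1,X3) = 0.14 × 1.37 × 0.72 = 0.1381
  σ(X2,X3) = 0.35 × 1.46 × 0.72 = 0.3679
σ²_T = Σσ²ᵢ + 2·Σσ_ij = 4.5269 + 2 × 1.8661 = 8.2591
α = (3/2)·(1 − 4.5269/8.2591) = 0.678

α = 0.678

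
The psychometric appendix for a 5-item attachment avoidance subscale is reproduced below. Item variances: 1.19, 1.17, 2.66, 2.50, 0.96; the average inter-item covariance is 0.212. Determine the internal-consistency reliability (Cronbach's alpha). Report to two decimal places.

Σσ²ᵢ = 1.19 + 1.17 + 2.66 + 2.50 + 0.96 = 8.48
Sum of the 10 distinct covariances = 10 × 0.212 = 2.120
total variance = Σσ²ᵢ + 2·Σcov = 8.48 + 2 × 2.120 = 12.720
α = (5/4)·(1 − 8.48/12.720) = 0.42

Cronbach's alpha = 0.42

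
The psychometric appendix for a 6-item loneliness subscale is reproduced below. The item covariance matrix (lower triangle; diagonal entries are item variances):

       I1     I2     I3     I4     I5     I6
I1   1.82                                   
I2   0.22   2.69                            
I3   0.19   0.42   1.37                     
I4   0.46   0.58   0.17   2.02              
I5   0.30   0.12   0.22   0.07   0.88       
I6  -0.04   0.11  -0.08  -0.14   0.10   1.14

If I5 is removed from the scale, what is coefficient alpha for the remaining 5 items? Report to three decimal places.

Remaining items: I1, I2, I3, I4, I6 (k = 5).
Σσ²ᵢ = 1.82 + 2.69 + 1.37 + 2.02 + 1.14 = 9.04
Var(T) = 9.04 + 2 × 1.89 = 12.82
α (item deleted) = (5/4)·(1 − 9.04/12.82) = 0.369

coefficient alpha = 0.369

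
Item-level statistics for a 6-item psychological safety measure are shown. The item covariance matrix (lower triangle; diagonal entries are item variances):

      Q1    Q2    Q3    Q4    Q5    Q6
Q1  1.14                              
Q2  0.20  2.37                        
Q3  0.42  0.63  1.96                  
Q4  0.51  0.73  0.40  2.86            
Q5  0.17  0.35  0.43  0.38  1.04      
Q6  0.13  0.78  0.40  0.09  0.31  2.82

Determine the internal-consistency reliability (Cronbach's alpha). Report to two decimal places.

α = 0.59

sum of item variances = 1.14 + 2.37 + 1.96 + 2.86 + 1.04 + 2.82 = 12.19
Sum of off-diagonal covariances = 5.93
σ²_total = 12.19 + 2 × 5.93 = 24.05
α = (k/(k−1))·(1 − sum of item variances/σ²_total) = (6/5)·(1 − 12.19/24.05) = 0.59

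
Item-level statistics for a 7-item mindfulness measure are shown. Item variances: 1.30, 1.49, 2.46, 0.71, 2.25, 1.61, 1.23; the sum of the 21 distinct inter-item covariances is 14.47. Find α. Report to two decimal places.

α = 0.84

ΣVar(i) = 1.30 + 1.49 + 2.46 + 0.71 + 2.25 + 1.61 + 1.23 = 11.05
Sum of distinct covariances = 14.47
σ²_T = ΣVar(i) + 2·Σcov = 11.05 + 2 × 14.47 = 39.99
α = (7/6)·(1 − 11.05/39.99) = 0.84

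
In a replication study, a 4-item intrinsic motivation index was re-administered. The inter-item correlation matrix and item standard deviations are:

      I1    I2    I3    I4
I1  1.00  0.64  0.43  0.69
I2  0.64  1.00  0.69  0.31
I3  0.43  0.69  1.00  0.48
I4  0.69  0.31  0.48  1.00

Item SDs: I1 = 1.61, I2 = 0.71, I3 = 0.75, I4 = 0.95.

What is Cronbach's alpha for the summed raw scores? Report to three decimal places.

Σσ²ᵢ = 1.61² + 0.71² + 0.75² + 0.95² = 4.5612
Covariances σ_ij = r_ij · s_i · s_j:
  σ(I1,I2) = 0.64 × 1.61 × 0.71 = 0.7316
  σ(I1,I3) = 0.43 × 1.61 × 0.75 = 0.5192
  σ(I1,I4) = 0.69 × 1.61 × 0.95 = 1.0554
  σ(I2,I3) = 0.69 × 0.71 × 0.75 = 0.3674
  σ(I2,I4) = 0.31 × 0.71 × 0.95 = 0.2091
  σ(I3,I4) = 0.48 × 0.75 × 0.95 = 0.3420
σ²_T = Σσ²ᵢ + 2·Σσ_ij = 4.5612 + 2 × 3.2247 = 11.0106
α = (4/3)·(1 − 4.5612/11.0106) = 0.781

Cronbach's alpha = 0.781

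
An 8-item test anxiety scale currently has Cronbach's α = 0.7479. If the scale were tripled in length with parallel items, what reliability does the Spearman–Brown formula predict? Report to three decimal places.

Length factor m = 3
α' = m·α / (1 + (m−1)·α)
   = 3 × 0.7479 / (1 + (3 − 1) × 0.7479)
   = 2.2437 / 2.4958 = 0.899

predicted reliability = 0.899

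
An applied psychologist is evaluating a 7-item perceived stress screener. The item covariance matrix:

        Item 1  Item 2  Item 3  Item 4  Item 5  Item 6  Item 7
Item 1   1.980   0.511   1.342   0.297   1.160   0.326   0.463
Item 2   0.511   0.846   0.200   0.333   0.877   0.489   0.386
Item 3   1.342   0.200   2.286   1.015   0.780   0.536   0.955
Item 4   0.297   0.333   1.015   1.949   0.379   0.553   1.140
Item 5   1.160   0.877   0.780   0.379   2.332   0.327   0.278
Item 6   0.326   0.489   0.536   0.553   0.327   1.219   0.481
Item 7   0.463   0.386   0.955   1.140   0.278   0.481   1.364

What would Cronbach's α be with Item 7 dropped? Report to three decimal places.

Remaining items: Item 1, Item 2, Item 3, Item 4, Item 5, Item 6 (k = 6).
Σσ²ᵢ = 1.980 + 0.846 + 2.286 + 1.949 + 2.332 + 1.219 = 10.612
σ²_T = 10.612 + 2 × 9.125 = 28.862
α (item deleted) = (6/5)·(1 − 10.612/28.862) = 0.759

Cronbach's α = 0.759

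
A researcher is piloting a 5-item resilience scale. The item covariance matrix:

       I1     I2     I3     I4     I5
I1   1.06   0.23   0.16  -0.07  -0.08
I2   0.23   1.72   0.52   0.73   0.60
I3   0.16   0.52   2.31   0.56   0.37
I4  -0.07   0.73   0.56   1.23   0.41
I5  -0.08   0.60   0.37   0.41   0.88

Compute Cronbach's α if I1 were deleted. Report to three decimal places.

Remaining items: I2, I3, I4, I5 (k = 4).
Σσ²ᵢ = 1.72 + 2.31 + 1.23 + 0.88 = 6.14
σ²_total = 6.14 + 2 × 3.19 = 12.52
α (item deleted) = (4/3)·(1 − 6.14/12.52) = 0.679

α = 0.679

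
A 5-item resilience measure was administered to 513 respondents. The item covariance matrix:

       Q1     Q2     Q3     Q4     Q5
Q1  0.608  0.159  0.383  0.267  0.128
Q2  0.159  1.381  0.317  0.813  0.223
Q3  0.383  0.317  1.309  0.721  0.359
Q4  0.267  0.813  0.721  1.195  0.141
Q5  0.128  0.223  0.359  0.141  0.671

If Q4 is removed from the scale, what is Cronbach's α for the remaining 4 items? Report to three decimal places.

Remaining items: Q1, Q2, Q3, Q5 (k = 4).
Σσᵢ² = 0.608 + 1.381 + 1.309 + 0.671 = 3.969
σ²_T = 3.969 + 2 × 1.569 = 7.107
α (item deleted) = (4/3)·(1 − 3.969/7.107) = 0.589

α = 0.589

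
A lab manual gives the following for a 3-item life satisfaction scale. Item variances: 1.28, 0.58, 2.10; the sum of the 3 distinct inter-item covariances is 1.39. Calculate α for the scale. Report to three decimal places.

α = 0.619

sum of item variances = 1.28 + 0.58 + 2.10 = 3.96
Sum of distinct covariances = 1.39
σ²_T = sum of item variances + 2·Σcov = 3.96 + 2 × 1.39 = 6.74
α = (3/2)·(1 − 3.96/6.74) = 0.619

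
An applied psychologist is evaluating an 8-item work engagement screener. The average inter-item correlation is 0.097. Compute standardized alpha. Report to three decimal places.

standardized alpha = 0.462

Standardized α = k·r̄ / (1 + (k−1)·r̄) = 8 × 0.097 / (1 + 7 × 0.097)
  = 0.7760 / 1.6790 = 0.462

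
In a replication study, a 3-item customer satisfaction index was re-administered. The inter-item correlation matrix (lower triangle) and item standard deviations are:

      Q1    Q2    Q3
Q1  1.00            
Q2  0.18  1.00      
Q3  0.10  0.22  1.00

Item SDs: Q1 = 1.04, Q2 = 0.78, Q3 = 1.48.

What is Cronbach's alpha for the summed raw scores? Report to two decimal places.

Σσ²ᵢ = 1.04² + 0.78² + 1.48² = 3.8804
Covariances σ_ij = r_ij · s_i · s_j:
  σ(Q1,Q2) = 0.18 × 1.04 × 0.78 = 0.1460
  σ(Q1,Q3) = 0.10 × 1.04 × 1.48 = 0.1539
  σ(Q2,Q3) = 0.22 × 0.78 × 1.48 = 0.2540
σ²_T = Σσ²ᵢ + 2·Σσ_ij = 3.8804 + 2 × 0.5539 = 4.9882
α = (3/2)·(1 − 3.8804/4.9882) = 0.33

Cronbach's alpha = 0.33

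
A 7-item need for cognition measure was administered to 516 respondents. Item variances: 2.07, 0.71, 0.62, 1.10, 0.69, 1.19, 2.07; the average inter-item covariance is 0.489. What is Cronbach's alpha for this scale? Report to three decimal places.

Σσ²ᵢ = 2.07 + 0.71 + 0.62 + 1.10 + 0.69 + 1.19 + 2.07 = 8.45
Sum of the 21 distinct covariances = 21 × 0.489 = 10.269
σ²_T = Σσ²ᵢ + 2·Σcov = 8.45 + 2 × 10.269 = 28.988
α = (7/6)·(1 − 8.45/28.988) = 0.827

α = 0.827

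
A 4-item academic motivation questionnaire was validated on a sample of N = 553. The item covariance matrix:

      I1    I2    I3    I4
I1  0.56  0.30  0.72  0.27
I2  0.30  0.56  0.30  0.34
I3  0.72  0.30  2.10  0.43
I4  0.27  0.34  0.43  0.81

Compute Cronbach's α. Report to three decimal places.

α = 0.719

ΣVar(i) = 0.56 + 0.56 + 2.10 + 0.81 = 4.03
Sum of off-diagonal covariances = 2.36
Var(T) = 4.03 + 2 × 2.36 = 8.75
α = (k/(k−1))·(1 − ΣVar(i)/Var(T)) = (4/3)·(1 − 4.03/8.75) = 0.719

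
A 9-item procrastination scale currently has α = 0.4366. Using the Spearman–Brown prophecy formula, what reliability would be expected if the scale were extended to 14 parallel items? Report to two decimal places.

predicted reliability = 0.55

Length factor m = 14/9 = 1.5556
α' = m·α / (1 + (m−1)·α)
   = 14/9 × 0.4366 / (1 + (14/9 − 1) × 0.4366)
   = 0.6792 / 1.2426 = 0.55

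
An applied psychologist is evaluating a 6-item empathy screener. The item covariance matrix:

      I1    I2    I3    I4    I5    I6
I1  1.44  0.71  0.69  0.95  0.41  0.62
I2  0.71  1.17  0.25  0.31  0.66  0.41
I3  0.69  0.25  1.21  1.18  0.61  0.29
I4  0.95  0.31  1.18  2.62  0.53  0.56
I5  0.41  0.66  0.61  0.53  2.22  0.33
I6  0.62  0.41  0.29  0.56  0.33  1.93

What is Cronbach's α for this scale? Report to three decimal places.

Cronbach's α = 0.740

sum of item variances = 1.44 + 1.17 + 1.21 + 2.62 + 2.22 + 1.93 = 10.59
Sum of off-diagonal covariances = 8.51
σ²_total = 10.59 + 2 × 8.51 = 27.61
α = (k/(k−1))·(1 − sum of item variances/σ²_total) = (6/5)·(1 − 10.59/27.61) = 0.740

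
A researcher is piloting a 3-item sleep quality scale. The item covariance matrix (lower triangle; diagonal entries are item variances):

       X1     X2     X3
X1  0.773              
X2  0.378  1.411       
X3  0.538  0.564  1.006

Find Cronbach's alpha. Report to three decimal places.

ΣVar(i) = 0.773 + 1.411 + 1.006 = 3.190
Sum of off-diagonal covariances = 1.480
Var(T) = 3.190 + 2 × 1.480 = 6.150
α = (k/(k−1))·(1 − ΣVar(i)/Var(T)) = (3/2)·(1 − 3.190/6.150) = 0.722

Cronbach's alpha = 0.722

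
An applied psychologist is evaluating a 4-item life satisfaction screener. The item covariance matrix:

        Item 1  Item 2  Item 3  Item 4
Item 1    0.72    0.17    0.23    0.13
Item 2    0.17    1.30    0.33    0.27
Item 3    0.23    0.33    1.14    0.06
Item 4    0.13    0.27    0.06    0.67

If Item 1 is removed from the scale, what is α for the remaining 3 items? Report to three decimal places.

α = 0.447

Remaining items: Item 2, Item 3, Item 4 (k = 3).
sum of item variances = 1.30 + 1.14 + 0.67 = 3.11
total variance = 3.11 + 2 × 0.66 = 4.43
α (item deleted) = (3/2)·(1 − 3.11/4.43) = 0.447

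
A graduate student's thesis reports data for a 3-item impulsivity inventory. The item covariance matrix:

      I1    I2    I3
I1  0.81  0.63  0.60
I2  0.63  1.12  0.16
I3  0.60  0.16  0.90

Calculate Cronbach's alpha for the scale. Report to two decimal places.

sum of item variances = 0.81 + 1.12 + 0.90 = 2.83
Sum of off-diagonal covariances = 1.39
σ²_total = 2.83 + 2 × 1.39 = 5.61
α = (k/(k−1))·(1 − sum of item variances/σ²_total) = (3/2)·(1 − 2.83/5.61) = 0.74

Cronbach's alpha = 0.74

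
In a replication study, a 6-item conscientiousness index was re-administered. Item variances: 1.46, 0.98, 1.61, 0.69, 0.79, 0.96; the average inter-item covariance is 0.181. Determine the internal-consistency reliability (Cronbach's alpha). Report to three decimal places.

Cronbach's alpha = 0.547

ΣVar(i) = 1.46 + 0.98 + 1.61 + 0.69 + 0.79 + 0.96 = 6.49
Sum of the 15 distinct covariances = 15 × 0.181 = 2.715
σ²_total = ΣVar(i) + 2·Σcov = 6.49 + 2 × 2.715 = 11.920
α = (6/5)·(1 − 6.49/11.920) = 0.547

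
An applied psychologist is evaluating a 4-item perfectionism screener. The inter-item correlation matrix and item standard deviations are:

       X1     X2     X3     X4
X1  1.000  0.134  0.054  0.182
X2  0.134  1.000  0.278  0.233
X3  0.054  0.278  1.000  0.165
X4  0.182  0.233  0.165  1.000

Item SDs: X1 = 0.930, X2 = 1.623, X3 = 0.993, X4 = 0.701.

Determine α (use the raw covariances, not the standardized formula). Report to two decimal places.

Σσ²ᵢ = 0.930² + 1.623² + 0.993² + 0.701² = 4.9765
Covariances σ_ij = r_ij · s_i · s_j:
  σ(X1,X2) = 0.134 × 0.930 × 1.623 = 0.2023
  σ(X1,X3) = 0.054 × 0.930 × 0.993 = 0.0499
  σ(X1,X4) = 0.182 × 0.930 × 0.701 = 0.1187
  σ(X2,X3) = 0.278 × 1.623 × 0.993 = 0.4480
  σ(X2,X4) = 0.233 × 1.623 × 0.701 = 0.2651
  σ(X3,X4) = 0.165 × 0.993 × 0.701 = 0.1149
σ²_T = Σσ²ᵢ + 2·Σσ_ij = 4.9765 + 2 × 1.1989 = 7.3743
α = (4/3)·(1 − 4.9765/7.3743) = 0.43

α = 0.43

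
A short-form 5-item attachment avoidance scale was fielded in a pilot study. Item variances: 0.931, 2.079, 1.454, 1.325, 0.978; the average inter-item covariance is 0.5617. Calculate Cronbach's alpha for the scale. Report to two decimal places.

α = 0.78

ΣVar(i) = 0.931 + 2.079 + 1.454 + 1.325 + 0.978 = 6.767
Sum of the 10 distinct covariances = 10 × 0.5617 = 5.6170
total variance = ΣVar(i) + 2·Σcov = 6.767 + 2 × 5.6170 = 18.0010
α = (5/4)·(1 − 6.767/18.0010) = 0.78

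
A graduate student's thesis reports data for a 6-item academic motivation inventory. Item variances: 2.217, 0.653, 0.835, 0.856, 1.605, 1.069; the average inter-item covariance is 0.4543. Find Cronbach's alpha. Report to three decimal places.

α = 0.784

Σσᵢ² = 2.217 + 0.653 + 0.835 + 0.856 + 1.605 + 1.069 = 7.235
Sum of the 15 distinct covariances = 15 × 0.4543 = 6.8145
total variance = Σσᵢ² + 2·Σcov = 7.235 + 2 × 6.8145 = 20.8640
α = (6/5)·(1 − 7.235/20.8640) = 0.784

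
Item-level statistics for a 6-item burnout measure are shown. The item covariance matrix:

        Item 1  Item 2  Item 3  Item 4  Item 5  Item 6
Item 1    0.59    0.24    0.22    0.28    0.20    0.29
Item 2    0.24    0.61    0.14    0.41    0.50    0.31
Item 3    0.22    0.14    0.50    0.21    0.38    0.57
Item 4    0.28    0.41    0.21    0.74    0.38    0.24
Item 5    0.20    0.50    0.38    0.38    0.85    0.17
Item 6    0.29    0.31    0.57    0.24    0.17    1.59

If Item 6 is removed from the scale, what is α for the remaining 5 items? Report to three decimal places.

Remaining items: Item 1, Item 2, Item 3, Item 4, Item 5 (k = 5).
sum of item variances = 0.59 + 0.61 + 0.50 + 0.74 + 0.85 = 3.29
σ²_total = 3.29 + 2 × 2.96 = 9.21
α (item deleted) = (5/4)·(1 − 3.29/9.21) = 0.803

α = 0.803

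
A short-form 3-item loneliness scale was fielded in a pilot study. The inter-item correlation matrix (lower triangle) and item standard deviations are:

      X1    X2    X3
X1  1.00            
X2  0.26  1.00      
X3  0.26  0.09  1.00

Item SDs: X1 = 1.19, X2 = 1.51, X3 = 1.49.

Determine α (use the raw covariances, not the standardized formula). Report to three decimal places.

Σσ²ᵢ = 1.19² + 1.51² + 1.49² = 5.9163
Covariances σ_ij = r_ij · s_i · s_j:
  σ(X1,X2) = 0.26 × 1.19 × 1.51 = 0.4672
  σ(X1,X3) = 0.26 × 1.19 × 1.49 = 0.4610
  σ(X2,X3) = 0.09 × 1.51 × 1.49 = 0.2025
σ²_T = Σσ²ᵢ + 2·Σσ_ij = 5.9163 + 2 × 1.1307 = 8.1777
α = (3/2)·(1 − 5.9163/8.1777) = 0.415

α = 0.415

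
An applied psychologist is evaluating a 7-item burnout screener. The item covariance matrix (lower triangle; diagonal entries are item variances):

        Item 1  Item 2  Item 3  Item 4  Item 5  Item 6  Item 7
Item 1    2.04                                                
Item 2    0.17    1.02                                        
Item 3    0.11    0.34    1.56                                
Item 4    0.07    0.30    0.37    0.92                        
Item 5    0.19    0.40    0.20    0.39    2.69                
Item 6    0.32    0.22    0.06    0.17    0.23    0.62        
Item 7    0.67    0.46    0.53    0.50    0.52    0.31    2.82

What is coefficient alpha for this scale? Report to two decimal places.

coefficient alpha = 0.62

sum of item variances = 2.04 + 1.02 + 1.56 + 0.92 + 2.69 + 0.62 + 2.82 = 11.67
Σ_{i<j} σ_ij = 6.53
σ²_total = 11.67 + 2 × 6.53 = 24.73
α = (k/(k−1))·(1 − sum of item variances/σ²_total) = (7/6)·(1 − 11.67/24.73) = 0.62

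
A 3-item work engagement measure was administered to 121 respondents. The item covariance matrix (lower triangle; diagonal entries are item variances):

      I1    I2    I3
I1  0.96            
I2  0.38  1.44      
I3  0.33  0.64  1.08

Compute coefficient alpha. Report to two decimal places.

α = 0.66

sum of item variances = 0.96 + 1.44 + 1.08 = 3.48
Sum of off-diagonal covariances = 1.35
total variance = 3.48 + 2 × 1.35 = 6.18
α = (k/(k−1))·(1 − sum of item variances/total variance) = (3/2)·(1 − 3.48/6.18) = 0.66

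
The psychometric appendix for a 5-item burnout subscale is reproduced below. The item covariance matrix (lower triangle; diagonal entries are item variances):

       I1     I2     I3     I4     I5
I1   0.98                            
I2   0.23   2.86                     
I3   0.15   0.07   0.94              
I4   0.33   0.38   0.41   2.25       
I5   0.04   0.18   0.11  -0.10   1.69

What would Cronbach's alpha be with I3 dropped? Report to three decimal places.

Remaining items: I1, I2, I4, I5 (k = 4).
ΣVar(i) = 0.98 + 2.86 + 2.25 + 1.69 = 7.78
total variance = 7.78 + 2 × 1.06 = 9.90
α (item deleted) = (4/3)·(1 − 7.78/9.90) = 0.286

Cronbach's alpha = 0.286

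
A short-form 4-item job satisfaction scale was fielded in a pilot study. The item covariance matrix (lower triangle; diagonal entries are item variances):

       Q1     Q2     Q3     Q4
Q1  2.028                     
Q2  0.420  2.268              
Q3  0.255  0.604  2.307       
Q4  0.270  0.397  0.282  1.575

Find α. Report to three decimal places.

Σσ²ᵢ = 2.028 + 2.268 + 2.307 + 1.575 = 8.178
Σ_{i<j} σ_ij = 2.228
Var(T) = 8.178 + 2 × 2.228 = 12.634
α = (k/(k−1))·(1 − Σσ²ᵢ/Var(T)) = (4/3)·(1 − 8.178/12.634) = 0.470

α = 0.470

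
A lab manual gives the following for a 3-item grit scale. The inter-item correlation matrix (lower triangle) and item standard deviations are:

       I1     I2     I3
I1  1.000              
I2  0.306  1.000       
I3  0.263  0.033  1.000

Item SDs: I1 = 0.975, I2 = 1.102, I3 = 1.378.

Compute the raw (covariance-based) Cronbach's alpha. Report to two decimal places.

Σσ²ᵢ = 0.975² + 1.102² + 1.378² = 4.0639
Covariances σ_ij = r_ij · s_i · s_j:
  σ(I1,I2) = 0.306 × 0.975 × 1.102 = 0.3288
  σ(I1,I3) = 0.263 × 0.975 × 1.378 = 0.3534
  σ(I2,I3) = 0.033 × 1.102 × 1.378 = 0.0501
σ²_T = Σσ²ᵢ + 2·Σσ_ij = 4.0639 + 2 × 0.7323 = 5.5285
α = (3/2)·(1 − 4.0639/5.5285) = 0.40

Cronbach's alpha = 0.40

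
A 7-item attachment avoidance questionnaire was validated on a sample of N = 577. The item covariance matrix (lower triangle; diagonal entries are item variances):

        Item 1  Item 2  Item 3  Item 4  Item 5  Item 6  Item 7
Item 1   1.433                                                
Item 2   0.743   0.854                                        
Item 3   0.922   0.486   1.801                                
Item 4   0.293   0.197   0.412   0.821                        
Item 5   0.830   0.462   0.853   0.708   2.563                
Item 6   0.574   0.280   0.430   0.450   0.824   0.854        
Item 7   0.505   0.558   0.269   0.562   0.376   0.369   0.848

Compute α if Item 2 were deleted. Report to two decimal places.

α = 0.80

Remaining items: Item 1, Item 3, Item 4, Item 5, Item 6, Item 7 (k = 6).
Σσ²ᵢ = 1.433 + 1.801 + 0.821 + 2.563 + 0.854 + 0.848 = 8.320
σ²_T = 8.320 + 2 × 8.377 = 25.074
α (item deleted) = (6/5)·(1 − 8.320/25.074) = 0.80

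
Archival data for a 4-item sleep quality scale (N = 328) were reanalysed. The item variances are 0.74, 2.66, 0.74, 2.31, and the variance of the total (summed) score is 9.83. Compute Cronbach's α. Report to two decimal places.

α = 0.46

Σσᵢ² = 0.74 + 2.66 + 0.74 + 2.31 = 6.45
α = (k/(k−1))·(1 − Σσᵢ²/σ²_total) = (4/3)·(1 − 6.45/9.83) = 0.46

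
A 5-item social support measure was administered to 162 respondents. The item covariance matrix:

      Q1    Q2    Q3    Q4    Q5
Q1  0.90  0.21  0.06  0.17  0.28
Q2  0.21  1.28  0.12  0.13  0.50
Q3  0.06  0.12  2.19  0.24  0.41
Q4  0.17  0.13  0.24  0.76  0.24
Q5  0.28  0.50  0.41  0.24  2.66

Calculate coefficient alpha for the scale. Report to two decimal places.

ΣVar(i) = 0.90 + 1.28 + 2.19 + 0.76 + 2.66 = 7.79
Σ_{i<j} σ_ij = 2.36
σ²_T = 7.79 + 2 × 2.36 = 12.51
α = (k/(k−1))·(1 − ΣVar(i)/σ²_T) = (5/4)·(1 − 7.79/12.51) = 0.47

coefficient alpha = 0.47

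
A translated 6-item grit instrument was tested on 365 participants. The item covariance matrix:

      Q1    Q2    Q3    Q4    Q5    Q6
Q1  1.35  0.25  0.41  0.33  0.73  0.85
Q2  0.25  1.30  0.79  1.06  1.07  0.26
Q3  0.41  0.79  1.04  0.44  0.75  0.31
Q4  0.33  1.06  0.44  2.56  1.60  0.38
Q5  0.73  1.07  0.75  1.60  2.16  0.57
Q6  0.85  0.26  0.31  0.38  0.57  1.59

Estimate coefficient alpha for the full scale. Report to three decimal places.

α = 0.795

sum of item variances = 1.35 + 1.30 + 1.04 + 2.56 + 2.16 + 1.59 = 10.00
Sum of off-diagonal covariances = 9.80
Var(T) = 10.00 + 2 × 9.80 = 29.60
α = (k/(k−1))·(1 − sum of item variances/Var(T)) = (6/5)·(1 − 10.00/29.60) = 0.795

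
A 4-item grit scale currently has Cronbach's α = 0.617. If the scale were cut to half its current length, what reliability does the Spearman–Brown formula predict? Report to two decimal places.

Length factor m = 1/2
α' = m·α / (1 − (1−m)·α)
   = 1/2 × 0.617 / (1 − (1 − 1/2) × 0.617)
   = 0.3085 / 0.6915 = 0.45

predicted reliability = 0.45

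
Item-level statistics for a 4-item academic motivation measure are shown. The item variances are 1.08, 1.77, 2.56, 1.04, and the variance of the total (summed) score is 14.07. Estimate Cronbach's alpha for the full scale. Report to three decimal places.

Σσᵢ² = 1.08 + 1.77 + 2.56 + 1.04 = 6.45
α = (k/(k−1))·(1 − Σσᵢ²/total variance) = (4/3)·(1 − 6.45/14.07) = 0.722

α = 0.722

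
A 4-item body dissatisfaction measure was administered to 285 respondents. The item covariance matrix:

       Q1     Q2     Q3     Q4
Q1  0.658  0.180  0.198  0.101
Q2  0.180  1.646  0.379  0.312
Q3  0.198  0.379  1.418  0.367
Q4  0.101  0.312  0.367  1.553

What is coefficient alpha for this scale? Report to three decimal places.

coefficient alpha = 0.491

Σσᵢ² = 0.658 + 1.646 + 1.418 + 1.553 = 5.275
Σ_{i<j} σ_ij = 1.537
total variance = 5.275 + 2 × 1.537 = 8.349
α = (k/(k−1))·(1 − Σσᵢ²/total variance) = (4/3)·(1 − 5.275/8.349) = 0.491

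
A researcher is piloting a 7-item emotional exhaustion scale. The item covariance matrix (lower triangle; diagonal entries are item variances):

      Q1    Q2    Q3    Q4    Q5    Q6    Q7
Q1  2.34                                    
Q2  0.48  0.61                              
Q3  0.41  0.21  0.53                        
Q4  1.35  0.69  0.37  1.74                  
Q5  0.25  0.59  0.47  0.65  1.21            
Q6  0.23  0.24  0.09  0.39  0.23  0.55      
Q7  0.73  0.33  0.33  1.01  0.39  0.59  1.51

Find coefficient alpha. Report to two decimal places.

coefficient alpha = 0.82

Σσᵢ² = 2.34 + 0.61 + 0.53 + 1.74 + 1.21 + 0.55 + 1.51 = 8.49
Σ_{i<j} σ_ij = 10.03
total variance = 8.49 + 2 × 10.03 = 28.55
α = (k/(k−1))·(1 − Σσᵢ²/total variance) = (7/6)·(1 − 8.49/28.55) = 0.82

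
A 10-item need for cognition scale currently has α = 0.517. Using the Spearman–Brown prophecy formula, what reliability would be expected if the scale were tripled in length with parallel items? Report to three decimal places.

Length factor m = 3
α' = m·α / (1 + (m−1)·α)
   = 3 × 0.517 / (1 + (3 − 1) × 0.517)
   = 1.5510 / 2.0340 = 0.763

predicted reliability = 0.763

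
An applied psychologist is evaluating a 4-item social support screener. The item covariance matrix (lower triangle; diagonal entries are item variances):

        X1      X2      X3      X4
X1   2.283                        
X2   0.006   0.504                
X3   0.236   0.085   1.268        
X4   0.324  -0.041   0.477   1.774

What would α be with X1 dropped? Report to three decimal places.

α = 0.341

Remaining items: X2, X3, X4 (k = 3).
Σσ²ᵢ = 0.504 + 1.268 + 1.774 = 3.546
total variance = 3.546 + 2 × 0.521 = 4.588
α (item deleted) = (3/2)·(1 − 3.546/4.588) = 0.341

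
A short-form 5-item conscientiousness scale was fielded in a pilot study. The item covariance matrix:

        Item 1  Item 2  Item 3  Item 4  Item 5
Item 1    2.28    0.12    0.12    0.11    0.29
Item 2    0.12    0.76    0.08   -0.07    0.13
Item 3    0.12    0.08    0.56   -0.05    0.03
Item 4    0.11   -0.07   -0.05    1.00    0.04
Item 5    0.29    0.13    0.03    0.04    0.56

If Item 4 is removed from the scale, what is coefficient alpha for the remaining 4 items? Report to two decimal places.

Remaining items: Item 1, Item 2, Item 3, Item 5 (k = 4).
Σσᵢ² = 2.28 + 0.76 + 0.56 + 0.56 = 4.16
Var(T) = 4.16 + 2 × 0.77 = 5.70
α (item deleted) = (4/3)·(1 − 4.16/5.70) = 0.36

coefficient alpha = 0.36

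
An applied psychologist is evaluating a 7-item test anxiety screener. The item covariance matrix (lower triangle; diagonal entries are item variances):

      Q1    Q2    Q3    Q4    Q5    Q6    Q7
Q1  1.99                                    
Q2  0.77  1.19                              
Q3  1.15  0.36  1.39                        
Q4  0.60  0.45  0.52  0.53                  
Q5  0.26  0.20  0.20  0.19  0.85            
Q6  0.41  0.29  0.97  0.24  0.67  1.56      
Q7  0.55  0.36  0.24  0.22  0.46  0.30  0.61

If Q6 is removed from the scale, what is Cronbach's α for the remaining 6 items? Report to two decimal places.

Cronbach's α = 0.80

Remaining items: Q1, Q2, Q3, Q4, Q5, Q7 (k = 6).
sum of item variances = 1.99 + 1.19 + 1.39 + 0.53 + 0.85 + 0.61 = 6.56
σ²_total = 6.56 + 2 × 6.53 = 19.62
α (item deleted) = (6/5)·(1 − 6.56/19.62) = 0.80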